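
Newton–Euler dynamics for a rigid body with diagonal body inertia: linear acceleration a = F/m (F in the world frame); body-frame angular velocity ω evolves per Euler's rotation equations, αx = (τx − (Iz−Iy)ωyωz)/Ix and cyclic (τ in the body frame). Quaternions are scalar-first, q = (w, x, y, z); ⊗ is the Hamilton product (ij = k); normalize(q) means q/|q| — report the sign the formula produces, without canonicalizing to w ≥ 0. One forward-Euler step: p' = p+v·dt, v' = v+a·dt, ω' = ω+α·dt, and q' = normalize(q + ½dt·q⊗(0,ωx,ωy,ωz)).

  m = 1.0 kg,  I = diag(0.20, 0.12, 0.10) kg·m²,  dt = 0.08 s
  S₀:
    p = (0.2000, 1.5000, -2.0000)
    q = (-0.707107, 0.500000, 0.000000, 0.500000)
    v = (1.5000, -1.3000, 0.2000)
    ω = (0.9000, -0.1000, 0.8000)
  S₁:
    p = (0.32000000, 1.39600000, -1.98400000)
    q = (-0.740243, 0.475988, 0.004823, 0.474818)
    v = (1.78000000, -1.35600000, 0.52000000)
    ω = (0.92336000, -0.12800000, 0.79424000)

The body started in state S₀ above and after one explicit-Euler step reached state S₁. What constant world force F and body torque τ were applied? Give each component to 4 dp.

velocity change Δv = (0.28000000, -0.05600000, 0.32000000)
applied force F = (3.5000, -0.7000, 4.0000)
Δω = ω₁−ω₀ = (0.02336000, -0.02800000, -0.00576000)
I·α + gyro = (0.0600, 0.0300, 0.0000)

F = (3.5000, -0.7000, 4.0000)
τ = (0.0600, 0.0300, 0.0000)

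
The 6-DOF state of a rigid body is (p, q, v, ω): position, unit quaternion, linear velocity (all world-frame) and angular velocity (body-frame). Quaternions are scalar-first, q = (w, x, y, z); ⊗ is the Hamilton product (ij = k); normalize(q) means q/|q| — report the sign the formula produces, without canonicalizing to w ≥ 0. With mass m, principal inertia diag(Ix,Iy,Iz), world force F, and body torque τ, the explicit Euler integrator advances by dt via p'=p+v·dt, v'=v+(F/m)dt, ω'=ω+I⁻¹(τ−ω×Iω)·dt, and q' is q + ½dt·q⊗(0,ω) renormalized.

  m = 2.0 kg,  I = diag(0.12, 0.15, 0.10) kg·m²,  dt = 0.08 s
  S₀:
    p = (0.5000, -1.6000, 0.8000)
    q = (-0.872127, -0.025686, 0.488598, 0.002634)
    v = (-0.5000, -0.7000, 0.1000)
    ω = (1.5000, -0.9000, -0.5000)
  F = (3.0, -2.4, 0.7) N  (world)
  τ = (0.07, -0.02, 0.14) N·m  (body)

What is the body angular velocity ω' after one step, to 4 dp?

ω×(Iω) gyroscopic = (-0.0225, -0.0150, -0.0405)
(τ − ω×Iω)/I = (0.7708, -0.0333, 1.8050)
new body rate ω' = (1.5617, -0.9027, -0.3556)

ω' = (1.5617, -0.9027, -0.3556)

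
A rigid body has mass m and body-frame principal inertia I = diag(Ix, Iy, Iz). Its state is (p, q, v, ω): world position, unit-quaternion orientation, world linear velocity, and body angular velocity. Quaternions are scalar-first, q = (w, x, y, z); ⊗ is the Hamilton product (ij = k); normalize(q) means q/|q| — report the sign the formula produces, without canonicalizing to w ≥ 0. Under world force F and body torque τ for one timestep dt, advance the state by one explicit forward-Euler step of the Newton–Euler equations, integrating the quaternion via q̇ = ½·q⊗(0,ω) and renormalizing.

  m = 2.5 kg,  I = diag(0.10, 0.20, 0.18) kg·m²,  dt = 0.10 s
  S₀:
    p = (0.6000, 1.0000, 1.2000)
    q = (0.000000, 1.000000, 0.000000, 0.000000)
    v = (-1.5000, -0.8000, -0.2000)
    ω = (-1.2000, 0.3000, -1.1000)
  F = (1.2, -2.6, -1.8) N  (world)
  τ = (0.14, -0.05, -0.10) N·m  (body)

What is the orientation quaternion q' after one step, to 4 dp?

q⊗(0,ω) = (1.2000000, 0.0000000, 1.1000000, 0.3000000)
updated quaternion q' = (0.0598, 0.9966, 0.0548, 0.0149)

q' = (0.0598, 0.9966, 0.0548, 0.0149)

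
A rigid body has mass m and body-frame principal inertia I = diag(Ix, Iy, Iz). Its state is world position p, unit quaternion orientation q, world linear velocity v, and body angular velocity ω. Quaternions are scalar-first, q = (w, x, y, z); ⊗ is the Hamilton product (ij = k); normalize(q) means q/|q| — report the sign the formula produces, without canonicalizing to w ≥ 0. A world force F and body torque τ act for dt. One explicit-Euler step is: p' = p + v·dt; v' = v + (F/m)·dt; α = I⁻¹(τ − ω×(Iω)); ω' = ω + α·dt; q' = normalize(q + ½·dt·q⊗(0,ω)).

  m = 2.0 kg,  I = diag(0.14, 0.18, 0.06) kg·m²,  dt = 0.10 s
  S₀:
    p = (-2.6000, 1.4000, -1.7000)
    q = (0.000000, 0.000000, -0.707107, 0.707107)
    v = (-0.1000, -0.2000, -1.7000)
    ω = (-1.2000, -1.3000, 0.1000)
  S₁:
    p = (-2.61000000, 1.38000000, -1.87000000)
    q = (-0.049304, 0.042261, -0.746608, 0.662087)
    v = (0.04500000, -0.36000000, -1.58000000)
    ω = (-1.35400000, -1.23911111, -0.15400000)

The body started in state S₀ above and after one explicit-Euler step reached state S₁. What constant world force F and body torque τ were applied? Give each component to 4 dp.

F = (2.9000, -3.2000, 2.4000)
τ = (-0.2000, 0.1000, -0.0900)

ω₁ − ω₀ = (-0.15400000, 0.06088889, -0.25400000)
gyro term ω₀×Iω₀ = (0.0156, -0.0096, 0.0624)
applied torque τ = (-0.2000, 0.1000, -0.0900)
velocity change Δv = (0.14500000, -0.16000000, 0.12000000)
m·(v₁−v₀)/dt = (2.9000, -3.2000, 2.4000)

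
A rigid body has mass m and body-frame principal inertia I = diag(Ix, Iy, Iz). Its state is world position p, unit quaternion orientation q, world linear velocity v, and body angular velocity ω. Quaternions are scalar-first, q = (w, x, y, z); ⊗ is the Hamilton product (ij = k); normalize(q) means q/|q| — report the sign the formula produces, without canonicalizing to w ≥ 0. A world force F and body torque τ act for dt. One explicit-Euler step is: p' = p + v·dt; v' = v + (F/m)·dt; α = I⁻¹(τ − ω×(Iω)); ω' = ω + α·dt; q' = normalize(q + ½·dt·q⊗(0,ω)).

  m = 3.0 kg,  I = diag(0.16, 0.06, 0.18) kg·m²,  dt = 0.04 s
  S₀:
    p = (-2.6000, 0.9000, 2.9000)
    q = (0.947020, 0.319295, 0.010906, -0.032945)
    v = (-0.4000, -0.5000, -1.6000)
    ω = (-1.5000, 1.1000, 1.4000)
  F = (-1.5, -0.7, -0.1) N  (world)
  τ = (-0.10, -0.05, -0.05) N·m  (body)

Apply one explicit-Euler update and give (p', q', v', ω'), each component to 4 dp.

(τ − ω×Iω)/I = (-1.7800, -1.5333, -1.1944)
new body rate ω' = (-1.5712, 1.0387, 1.3522)
Hamilton product q⊗(0,ω) = (0.5130689, -1.3690221, 0.6441265, 1.6934115)
q + ½dt·q⊗(0,ω), renormalized = (0.9562, 0.2916, 0.0238, 0.0009)
a = F/m = (-0.5000, -0.2333, -0.0333)
p' = p + v·dt = (-2.6160, 0.8800, 2.8360)
v + (F/m)dt = (-0.4200, -0.5093, -1.6013)

p' = (-2.6160, 0.8800, 2.8360)
q' = (0.9562, 0.2916, 0.0238, 0.0009)
v' = (-0.4200, -0.5093, -1.6013)
ω' = (-1.5712, 1.0387, 1.3522)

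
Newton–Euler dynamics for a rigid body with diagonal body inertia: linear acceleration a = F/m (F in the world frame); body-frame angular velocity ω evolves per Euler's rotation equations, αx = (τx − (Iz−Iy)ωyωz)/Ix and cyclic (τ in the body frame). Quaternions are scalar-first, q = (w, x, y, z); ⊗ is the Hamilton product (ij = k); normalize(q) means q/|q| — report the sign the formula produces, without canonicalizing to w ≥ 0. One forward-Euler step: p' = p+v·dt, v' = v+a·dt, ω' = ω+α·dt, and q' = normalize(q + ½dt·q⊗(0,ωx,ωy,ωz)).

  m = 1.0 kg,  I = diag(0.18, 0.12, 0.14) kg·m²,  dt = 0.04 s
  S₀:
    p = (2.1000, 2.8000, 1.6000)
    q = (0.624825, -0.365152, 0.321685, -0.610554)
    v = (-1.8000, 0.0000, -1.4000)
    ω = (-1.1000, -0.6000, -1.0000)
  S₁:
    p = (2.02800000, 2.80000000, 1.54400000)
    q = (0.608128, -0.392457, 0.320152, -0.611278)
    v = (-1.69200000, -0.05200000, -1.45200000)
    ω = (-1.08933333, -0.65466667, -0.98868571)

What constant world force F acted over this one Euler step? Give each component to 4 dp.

F = (2.7000, -1.3000, -1.3000)

Δv = v₁−v₀ = (0.10800000, -0.05200000, -0.05200000)
applied force F = (2.7000, -1.3000, -1.3000)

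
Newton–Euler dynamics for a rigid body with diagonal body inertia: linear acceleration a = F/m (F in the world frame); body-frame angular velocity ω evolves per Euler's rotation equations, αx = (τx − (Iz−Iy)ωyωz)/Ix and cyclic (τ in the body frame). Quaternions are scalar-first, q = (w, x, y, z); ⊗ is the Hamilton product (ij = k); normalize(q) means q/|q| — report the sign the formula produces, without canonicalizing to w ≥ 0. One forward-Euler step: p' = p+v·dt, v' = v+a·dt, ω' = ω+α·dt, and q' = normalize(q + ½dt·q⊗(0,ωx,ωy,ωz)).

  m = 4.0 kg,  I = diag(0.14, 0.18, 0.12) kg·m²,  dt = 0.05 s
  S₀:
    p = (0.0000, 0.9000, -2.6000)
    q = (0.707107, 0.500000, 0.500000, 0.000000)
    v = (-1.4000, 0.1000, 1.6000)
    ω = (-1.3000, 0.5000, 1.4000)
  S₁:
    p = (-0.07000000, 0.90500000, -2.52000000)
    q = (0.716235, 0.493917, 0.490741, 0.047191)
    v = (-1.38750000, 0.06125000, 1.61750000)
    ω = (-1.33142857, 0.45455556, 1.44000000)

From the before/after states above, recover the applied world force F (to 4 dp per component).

velocity change Δv = (0.01250000, -0.03875000, 0.01750000)
m·(v₁−v₀)/dt = (1.0000, -3.1000, 1.4000)

F = (1.0000, -3.1000, 1.4000)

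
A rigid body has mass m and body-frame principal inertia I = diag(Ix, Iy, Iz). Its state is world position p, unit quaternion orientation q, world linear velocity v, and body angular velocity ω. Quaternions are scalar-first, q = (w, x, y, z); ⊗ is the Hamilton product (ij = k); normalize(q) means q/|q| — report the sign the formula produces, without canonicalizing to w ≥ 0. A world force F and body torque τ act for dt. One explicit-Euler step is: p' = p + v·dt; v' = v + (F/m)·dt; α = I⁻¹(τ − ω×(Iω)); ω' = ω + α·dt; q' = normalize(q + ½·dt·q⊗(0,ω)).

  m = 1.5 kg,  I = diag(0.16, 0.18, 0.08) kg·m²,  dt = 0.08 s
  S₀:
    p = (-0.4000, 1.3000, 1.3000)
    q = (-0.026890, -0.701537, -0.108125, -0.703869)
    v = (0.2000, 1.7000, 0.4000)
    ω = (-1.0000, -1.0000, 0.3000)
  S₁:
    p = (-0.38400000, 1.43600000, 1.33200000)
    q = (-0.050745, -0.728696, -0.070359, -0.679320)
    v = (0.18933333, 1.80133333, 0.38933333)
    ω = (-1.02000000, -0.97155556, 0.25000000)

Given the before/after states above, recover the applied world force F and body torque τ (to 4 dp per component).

F = (-0.2000, 1.9000, -0.2000)
τ = (-0.0100, 0.0400, -0.0300)

velocity change Δv = (-0.01066667, 0.10133333, -0.01066667)
m·(v₁−v₀)/dt = (-0.2000, 1.9000, -0.2000)
ω₁ − ω₀ = (-0.02000000, 0.02844444, -0.05000000)
applied torque τ = (-0.0100, 0.0400, -0.0300)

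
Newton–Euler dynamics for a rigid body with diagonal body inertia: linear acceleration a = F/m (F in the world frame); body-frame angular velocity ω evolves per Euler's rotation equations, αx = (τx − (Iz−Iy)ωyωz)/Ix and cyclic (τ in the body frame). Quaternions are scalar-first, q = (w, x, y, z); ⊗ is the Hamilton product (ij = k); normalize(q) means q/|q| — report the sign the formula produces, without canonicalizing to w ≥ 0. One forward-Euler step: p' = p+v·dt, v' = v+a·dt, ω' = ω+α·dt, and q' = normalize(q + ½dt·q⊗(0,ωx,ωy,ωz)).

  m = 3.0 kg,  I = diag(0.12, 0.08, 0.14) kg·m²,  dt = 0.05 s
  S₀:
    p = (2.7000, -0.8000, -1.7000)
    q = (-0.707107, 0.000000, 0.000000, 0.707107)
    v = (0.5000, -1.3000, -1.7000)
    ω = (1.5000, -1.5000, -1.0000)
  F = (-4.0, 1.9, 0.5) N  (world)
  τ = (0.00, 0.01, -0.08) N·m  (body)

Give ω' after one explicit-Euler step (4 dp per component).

ω' = (1.4625, -1.5125, -1.0607)

precession coupling ω×(Iω) = (0.0900, 0.0300, 0.0900)
(τ − ω×Iω)/I = (-0.7500, -0.2500, -1.2143)
new body rate ω' = (1.4625, -1.5125, -1.0607)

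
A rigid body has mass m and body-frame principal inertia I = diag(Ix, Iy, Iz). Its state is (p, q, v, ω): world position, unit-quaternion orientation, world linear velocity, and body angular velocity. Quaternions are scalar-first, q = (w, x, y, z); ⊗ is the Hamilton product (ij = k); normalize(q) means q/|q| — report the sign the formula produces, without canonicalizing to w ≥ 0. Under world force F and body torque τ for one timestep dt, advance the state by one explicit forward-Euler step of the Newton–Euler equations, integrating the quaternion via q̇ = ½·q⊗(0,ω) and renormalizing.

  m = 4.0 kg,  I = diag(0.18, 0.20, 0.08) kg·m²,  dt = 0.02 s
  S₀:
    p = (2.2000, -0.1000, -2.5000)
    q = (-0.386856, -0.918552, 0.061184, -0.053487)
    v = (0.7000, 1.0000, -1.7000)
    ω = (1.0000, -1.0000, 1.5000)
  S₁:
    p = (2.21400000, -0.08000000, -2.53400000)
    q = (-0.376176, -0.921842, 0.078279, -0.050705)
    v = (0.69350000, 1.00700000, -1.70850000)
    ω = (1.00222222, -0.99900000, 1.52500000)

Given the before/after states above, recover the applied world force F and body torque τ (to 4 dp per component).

F = (-1.3000, 1.4000, -1.7000)
τ = (0.2000, 0.1600, 0.0800)

v₁ − v₀ = (-0.00650000, 0.00700000, -0.00850000)
applied force F = (-1.3000, 1.4000, -1.7000)
rate change Δω = (0.00222222, 0.00100000, 0.02500000)
applied torque τ = (0.2000, 0.1600, 0.0800)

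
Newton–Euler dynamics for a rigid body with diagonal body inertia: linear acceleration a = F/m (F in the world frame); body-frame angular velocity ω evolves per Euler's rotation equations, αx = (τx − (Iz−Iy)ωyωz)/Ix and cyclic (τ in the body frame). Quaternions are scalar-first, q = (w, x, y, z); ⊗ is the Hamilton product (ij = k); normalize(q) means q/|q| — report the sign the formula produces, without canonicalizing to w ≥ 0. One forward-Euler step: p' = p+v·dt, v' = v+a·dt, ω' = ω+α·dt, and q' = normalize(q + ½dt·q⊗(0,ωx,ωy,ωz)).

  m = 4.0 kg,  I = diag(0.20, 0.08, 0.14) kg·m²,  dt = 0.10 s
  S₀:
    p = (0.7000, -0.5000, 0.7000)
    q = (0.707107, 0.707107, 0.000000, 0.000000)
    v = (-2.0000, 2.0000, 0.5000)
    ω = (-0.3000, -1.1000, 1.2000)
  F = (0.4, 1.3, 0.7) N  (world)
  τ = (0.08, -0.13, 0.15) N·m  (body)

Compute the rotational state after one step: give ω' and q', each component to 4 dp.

precession coupling ω×(Iω) = (-0.0792, -0.0216, -0.0396)
(τ − ω×Iω)/I = (0.7960, -1.3550, 1.3543)
ω' = ω + α·dt = (-0.2204, -1.2355, 1.3354)
Hamilton product q⊗(0,ω) = (0.2121321, -0.2121321, -1.6263461, 0.0707107)
q + ½dt·q⊗(0,ω), renormalized = (0.7153, 0.6941, -0.0810, 0.0035)

ω' = (-0.2204, -1.2355, 1.3354)
q' = (0.7153, 0.6941, -0.0810, 0.0035)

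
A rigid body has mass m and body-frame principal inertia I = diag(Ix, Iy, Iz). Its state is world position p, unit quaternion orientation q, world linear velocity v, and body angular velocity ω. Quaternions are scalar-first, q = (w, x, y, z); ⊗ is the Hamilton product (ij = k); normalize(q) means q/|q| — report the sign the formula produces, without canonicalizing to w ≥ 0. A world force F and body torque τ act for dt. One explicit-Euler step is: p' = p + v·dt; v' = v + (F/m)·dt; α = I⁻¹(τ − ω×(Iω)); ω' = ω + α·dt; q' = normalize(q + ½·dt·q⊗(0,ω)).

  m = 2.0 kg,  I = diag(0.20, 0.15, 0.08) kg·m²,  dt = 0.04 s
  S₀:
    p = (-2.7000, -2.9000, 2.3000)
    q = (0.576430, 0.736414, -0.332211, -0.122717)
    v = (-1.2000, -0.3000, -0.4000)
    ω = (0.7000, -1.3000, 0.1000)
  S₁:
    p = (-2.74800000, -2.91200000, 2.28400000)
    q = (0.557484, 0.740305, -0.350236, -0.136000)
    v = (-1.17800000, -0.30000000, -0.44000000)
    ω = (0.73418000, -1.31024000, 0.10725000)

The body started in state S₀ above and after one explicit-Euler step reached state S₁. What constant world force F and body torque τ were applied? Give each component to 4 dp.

F = (1.1000, 0.0000, -2.0000)
τ = (0.1800, -0.0300, 0.0600)

velocity change Δv = (0.02200000, 0.00000000, -0.04000000)
F = m·Δv/dt = (1.1000, 0.0000, -2.0000)
Δω = ω₁−ω₀ = (0.03418000, -0.01024000, 0.00725000)
τ = I·(Δω/dt) + ω₀×(Iω₀) = (0.1800, -0.0300, 0.0600)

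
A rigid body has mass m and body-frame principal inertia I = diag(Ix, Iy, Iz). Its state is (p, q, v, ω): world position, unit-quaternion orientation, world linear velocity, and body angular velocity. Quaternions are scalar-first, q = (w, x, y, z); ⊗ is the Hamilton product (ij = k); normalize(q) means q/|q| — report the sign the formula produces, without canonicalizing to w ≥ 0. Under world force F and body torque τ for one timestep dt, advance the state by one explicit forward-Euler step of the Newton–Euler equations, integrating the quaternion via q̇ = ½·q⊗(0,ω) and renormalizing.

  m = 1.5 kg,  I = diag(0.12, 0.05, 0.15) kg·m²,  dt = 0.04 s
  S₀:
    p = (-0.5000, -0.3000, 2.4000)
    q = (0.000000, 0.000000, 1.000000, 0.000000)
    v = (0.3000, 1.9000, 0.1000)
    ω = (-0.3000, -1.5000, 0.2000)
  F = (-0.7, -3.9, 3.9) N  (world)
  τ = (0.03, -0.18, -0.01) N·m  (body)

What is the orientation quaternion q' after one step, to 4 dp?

q' = (0.0300, 0.0040, 0.9995, 0.0060)

Hamilton product q⊗(0,ω) = (1.5000000, 0.2000000, 0.0000000, 0.3000000)
q' = normalize(q + ½dt·q⊗(0,ω)) = (0.0300, 0.0040, 0.9995, 0.0060)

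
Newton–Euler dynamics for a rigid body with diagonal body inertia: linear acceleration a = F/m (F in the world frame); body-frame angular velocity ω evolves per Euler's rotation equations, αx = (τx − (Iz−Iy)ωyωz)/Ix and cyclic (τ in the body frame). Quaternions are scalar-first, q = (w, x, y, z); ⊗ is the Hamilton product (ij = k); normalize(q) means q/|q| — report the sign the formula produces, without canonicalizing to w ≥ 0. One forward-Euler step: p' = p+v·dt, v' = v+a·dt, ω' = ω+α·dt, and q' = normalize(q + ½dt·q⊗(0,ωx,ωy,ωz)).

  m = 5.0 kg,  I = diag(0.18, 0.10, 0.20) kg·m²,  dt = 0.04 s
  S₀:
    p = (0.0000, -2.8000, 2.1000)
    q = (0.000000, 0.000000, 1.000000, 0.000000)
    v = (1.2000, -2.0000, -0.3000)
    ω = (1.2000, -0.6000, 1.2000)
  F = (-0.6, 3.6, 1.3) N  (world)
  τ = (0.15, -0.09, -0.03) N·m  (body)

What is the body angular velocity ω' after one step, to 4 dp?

precession coupling ω×(Iω) = (-0.0720, -0.0288, 0.0576)
(τ − ω×Iω)/I = (1.2333, -0.6120, -0.4380)
new body rate ω' = (1.2493, -0.6245, 1.1825)

ω' = (1.2493, -0.6245, 1.1825)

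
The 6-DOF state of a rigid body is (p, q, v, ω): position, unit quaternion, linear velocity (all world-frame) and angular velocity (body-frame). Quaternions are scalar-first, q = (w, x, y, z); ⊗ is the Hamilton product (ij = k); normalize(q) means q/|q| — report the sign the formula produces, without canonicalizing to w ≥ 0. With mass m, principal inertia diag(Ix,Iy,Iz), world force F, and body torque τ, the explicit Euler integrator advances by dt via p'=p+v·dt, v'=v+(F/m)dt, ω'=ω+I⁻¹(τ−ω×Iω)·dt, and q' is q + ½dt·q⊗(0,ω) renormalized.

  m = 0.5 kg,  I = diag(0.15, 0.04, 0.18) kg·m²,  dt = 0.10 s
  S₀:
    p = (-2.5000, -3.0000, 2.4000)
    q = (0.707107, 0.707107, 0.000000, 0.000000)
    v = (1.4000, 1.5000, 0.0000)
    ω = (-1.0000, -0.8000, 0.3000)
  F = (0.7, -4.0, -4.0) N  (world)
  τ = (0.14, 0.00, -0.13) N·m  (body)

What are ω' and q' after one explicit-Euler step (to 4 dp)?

ω' = (-0.8843, -0.8225, 0.2767)
q' = (0.7409, 0.6703, -0.0388, -0.0176)

precession coupling ω×(Iω) = (-0.0336, 0.0090, -0.0880)
angular accel α = (1.1573, -0.2250, -0.2333)
ω' = ω + α·dt = (-0.8843, -0.8225, 0.2767)
q⊗(0,ω) = (0.7071070, -0.7071070, -0.7778177, -0.3535535)
q + ½dt·q⊗(0,ω), renormalized = (0.7409, 0.6703, -0.0388, -0.0176)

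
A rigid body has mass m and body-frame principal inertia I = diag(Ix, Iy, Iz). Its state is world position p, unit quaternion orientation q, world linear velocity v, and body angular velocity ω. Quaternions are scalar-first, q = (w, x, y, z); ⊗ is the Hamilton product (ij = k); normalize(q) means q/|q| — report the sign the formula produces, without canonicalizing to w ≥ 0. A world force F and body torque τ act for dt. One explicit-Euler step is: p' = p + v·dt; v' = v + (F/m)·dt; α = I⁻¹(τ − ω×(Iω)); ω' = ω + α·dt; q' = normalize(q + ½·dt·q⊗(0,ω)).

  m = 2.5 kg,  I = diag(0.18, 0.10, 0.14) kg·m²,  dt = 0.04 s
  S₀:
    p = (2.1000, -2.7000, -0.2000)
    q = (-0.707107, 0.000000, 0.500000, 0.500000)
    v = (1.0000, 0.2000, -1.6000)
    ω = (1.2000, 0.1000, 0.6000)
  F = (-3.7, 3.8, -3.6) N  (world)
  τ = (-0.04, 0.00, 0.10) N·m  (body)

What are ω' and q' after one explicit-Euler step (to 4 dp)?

gyro term ω×Iω = (0.0024, 0.0288, -0.0096)
α = I⁻¹(τ − ω×Iω) = (-0.2356, -0.2880, 0.7829)
ω' = ω + α·dt = (1.1906, 0.0885, 0.6313)
2q̇ = q⊗(0,ω) = (-0.3500000, -0.5985284, 0.5292893, -1.0242642)
q + ½dt·q⊗(0,ω), renormalized = (-0.7138, -0.0120, 0.5104, 0.4793)

ω' = (1.1906, 0.0885, 0.6313)
q' = (-0.7138, -0.0120, 0.5104, 0.4793)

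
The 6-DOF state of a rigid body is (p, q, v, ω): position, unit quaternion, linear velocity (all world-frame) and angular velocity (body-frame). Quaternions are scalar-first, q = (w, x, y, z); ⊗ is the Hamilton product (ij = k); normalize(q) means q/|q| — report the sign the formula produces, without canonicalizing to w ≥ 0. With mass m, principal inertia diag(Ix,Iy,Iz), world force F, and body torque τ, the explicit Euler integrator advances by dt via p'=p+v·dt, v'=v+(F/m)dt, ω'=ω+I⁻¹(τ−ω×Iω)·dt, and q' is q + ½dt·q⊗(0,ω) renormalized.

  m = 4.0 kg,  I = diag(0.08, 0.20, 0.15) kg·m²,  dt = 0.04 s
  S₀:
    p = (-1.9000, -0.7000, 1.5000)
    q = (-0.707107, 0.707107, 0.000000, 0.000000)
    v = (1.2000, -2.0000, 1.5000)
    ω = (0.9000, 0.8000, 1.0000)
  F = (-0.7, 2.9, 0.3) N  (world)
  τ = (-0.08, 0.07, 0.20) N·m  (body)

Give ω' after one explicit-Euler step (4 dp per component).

ω' = (0.8800, 0.8266, 1.0303)

(τ − ω×Iω)/I = (-0.5000, 0.6650, 0.7573)
new body rate ω' = (0.8800, 0.8266, 1.0303)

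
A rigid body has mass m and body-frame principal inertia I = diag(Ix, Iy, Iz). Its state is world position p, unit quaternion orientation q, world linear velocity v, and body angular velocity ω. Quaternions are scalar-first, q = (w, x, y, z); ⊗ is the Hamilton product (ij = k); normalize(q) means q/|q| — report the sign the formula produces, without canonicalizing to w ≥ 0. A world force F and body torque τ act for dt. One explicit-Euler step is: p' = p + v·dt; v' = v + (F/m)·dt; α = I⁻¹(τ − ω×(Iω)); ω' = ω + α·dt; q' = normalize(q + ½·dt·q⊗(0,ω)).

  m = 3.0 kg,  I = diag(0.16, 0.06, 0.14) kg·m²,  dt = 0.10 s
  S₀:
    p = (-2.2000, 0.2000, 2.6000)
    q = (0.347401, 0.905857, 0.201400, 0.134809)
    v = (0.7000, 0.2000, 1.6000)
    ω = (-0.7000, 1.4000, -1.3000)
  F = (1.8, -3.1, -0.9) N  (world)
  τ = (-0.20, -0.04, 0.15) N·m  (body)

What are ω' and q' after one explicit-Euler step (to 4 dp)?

(τ − ω×Iω)/I = (-0.3400, -0.9700, 0.3714)
new body rate ω' = (-0.7340, 1.3030, -1.2629)
q⊗(0,ω) = (0.5273916, -0.6937333, 1.5696092, 0.9575585)
q + ½dt·q⊗(0,ω), renormalized = (0.3719, 0.8667, 0.2784, 0.1817)

ω' = (-0.7340, 1.3030, -1.2629)
q' = (0.3719, 0.8667, 0.2784, 0.1817)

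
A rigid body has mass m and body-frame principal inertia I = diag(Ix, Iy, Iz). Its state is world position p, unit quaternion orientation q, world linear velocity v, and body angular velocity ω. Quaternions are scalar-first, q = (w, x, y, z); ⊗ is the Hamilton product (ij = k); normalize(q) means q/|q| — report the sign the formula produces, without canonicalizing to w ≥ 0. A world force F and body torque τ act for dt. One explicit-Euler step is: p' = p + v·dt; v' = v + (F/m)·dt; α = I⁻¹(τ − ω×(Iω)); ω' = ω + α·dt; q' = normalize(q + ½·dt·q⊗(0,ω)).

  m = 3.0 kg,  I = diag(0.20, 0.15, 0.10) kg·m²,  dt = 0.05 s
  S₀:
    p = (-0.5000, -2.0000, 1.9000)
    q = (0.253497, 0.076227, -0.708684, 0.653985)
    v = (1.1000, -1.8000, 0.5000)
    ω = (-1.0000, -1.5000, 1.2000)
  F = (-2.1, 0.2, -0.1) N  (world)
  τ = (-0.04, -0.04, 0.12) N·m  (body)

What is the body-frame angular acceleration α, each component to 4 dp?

α = (-0.6500, 0.5333, 1.9500)

precession coupling ω×(Iω) = (0.0900, -0.1200, -0.0750)
angular accel α = (-0.6500, 0.5333, 1.9500)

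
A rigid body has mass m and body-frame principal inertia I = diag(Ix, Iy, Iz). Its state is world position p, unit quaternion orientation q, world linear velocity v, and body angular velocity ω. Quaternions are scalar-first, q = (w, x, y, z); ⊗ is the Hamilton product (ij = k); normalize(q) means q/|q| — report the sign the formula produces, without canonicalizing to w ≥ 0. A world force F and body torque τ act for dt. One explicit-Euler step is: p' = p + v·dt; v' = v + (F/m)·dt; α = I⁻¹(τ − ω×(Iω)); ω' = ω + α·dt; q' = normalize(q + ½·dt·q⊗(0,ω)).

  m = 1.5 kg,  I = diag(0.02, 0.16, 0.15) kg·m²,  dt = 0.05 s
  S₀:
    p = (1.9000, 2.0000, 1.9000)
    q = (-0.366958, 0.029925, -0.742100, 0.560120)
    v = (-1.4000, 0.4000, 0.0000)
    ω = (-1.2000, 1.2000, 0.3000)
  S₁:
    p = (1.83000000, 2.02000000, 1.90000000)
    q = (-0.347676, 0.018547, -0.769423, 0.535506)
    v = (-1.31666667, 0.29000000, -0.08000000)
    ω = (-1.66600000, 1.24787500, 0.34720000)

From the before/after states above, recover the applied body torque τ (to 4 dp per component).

τ = (-0.1900, 0.2000, -0.0600)

ω₁ − ω₀ = (-0.46600000, 0.04787500, 0.04720000)
τ = I·(Δω/dt) + ω₀×(Iω₀) = (-0.1900, 0.2000, -0.0600)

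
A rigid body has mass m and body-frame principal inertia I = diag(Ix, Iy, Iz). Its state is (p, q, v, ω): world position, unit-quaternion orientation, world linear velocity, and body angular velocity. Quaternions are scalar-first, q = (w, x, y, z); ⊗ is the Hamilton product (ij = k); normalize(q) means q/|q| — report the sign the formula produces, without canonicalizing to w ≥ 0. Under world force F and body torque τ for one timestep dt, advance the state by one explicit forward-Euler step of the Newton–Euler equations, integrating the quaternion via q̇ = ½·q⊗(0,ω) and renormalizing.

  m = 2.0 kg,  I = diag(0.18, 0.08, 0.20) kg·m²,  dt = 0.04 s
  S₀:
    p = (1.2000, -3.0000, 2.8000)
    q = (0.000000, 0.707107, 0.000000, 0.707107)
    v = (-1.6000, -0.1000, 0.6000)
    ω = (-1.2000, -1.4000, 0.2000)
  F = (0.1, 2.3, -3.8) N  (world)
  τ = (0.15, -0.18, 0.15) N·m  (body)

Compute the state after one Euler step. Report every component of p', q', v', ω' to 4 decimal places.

ω×(Iω) gyroscopic = (-0.0336, 0.0048, -0.1680)
angular accel α = (1.0200, -2.3100, 1.5900)
ω + α·dt = (-1.1592, -1.4924, 0.2636)
Hamilton product q⊗(0,ω) = (0.7071070, 0.9899498, -0.9899498, -0.9899498)
updated quaternion q' = (0.0141, 0.7264, -0.0198, 0.6868)
new position p' = (1.1360, -3.0040, 2.8240)
v + (F/m)dt = (-1.5980, -0.0540, 0.5240)

p' = (1.1360, -3.0040, 2.8240)
q' = (0.0141, 0.7264, -0.0198, 0.6868)
v' = (-1.5980, -0.0540, 0.5240)
ω' = (-1.1592, -1.4924, 0.2636)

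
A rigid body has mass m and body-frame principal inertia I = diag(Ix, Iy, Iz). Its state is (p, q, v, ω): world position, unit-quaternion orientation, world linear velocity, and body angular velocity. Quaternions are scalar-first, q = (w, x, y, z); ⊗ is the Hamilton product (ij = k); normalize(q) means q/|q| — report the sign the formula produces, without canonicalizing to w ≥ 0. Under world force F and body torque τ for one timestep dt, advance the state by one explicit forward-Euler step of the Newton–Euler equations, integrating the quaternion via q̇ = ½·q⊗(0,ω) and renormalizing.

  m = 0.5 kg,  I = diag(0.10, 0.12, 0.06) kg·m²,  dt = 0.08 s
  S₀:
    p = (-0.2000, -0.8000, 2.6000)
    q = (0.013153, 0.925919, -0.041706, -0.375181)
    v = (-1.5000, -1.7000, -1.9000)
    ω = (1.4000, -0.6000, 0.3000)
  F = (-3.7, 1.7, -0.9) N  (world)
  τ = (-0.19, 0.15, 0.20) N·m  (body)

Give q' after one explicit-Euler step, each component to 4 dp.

q⊗(0,ω) = (-1.2087559, -0.2192062, -0.8109209, -0.4932171)
q + ½dt·q⊗(0,ω), renormalized = (-0.0351, 0.9154, -0.0740, -0.3942)

q' = (-0.0351, 0.9154, -0.0740, -0.3942)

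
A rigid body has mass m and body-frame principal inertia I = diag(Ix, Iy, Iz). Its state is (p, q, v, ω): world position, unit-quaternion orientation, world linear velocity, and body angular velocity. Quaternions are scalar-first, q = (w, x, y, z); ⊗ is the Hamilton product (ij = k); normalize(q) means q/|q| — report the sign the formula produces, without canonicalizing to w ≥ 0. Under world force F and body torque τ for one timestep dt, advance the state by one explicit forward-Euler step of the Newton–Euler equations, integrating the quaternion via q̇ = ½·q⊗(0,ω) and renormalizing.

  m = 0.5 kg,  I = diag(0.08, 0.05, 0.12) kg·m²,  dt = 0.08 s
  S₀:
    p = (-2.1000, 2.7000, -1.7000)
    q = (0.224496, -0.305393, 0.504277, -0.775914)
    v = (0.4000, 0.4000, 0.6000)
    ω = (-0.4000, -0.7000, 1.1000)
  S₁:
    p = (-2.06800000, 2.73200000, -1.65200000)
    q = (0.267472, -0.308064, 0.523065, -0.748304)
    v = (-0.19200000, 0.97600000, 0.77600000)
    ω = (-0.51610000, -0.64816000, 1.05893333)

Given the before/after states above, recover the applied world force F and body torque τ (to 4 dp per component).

v₁ − v₀ = (-0.59200000, 0.57600000, 0.17600000)
F = m·Δv/dt = (-3.7000, 3.6000, 1.1000)
ω₁ − ω₀ = (-0.11610000, 0.05184000, -0.04106667)
ω₀×(Iω₀) = (-0.0539, 0.0176, -0.0084)
applied torque τ = (-0.1700, 0.0500, -0.0700)

F = (-3.7000, 3.6000, 1.1000)
τ = (-0.1700, 0.0500, -0.0700)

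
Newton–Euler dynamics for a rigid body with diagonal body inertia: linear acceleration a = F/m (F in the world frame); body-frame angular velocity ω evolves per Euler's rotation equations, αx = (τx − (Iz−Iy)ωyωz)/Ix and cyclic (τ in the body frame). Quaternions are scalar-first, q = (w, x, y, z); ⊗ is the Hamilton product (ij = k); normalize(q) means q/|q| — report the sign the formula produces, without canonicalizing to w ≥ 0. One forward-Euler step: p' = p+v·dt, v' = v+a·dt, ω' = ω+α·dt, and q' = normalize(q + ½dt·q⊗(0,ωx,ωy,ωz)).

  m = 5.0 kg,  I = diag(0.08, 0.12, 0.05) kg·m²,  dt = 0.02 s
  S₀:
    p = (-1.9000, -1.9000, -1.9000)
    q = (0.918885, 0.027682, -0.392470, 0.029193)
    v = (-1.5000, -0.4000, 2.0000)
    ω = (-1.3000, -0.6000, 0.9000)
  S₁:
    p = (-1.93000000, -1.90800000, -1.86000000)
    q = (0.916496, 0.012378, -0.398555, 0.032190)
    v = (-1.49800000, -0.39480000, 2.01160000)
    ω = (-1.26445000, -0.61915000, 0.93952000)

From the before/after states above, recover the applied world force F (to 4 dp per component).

F = (0.5000, 1.3000, 2.9000)

velocity change Δv = (0.00200000, 0.00520000, 0.01160000)
m·(v₁−v₀)/dt = (0.5000, 1.3000, 2.9000)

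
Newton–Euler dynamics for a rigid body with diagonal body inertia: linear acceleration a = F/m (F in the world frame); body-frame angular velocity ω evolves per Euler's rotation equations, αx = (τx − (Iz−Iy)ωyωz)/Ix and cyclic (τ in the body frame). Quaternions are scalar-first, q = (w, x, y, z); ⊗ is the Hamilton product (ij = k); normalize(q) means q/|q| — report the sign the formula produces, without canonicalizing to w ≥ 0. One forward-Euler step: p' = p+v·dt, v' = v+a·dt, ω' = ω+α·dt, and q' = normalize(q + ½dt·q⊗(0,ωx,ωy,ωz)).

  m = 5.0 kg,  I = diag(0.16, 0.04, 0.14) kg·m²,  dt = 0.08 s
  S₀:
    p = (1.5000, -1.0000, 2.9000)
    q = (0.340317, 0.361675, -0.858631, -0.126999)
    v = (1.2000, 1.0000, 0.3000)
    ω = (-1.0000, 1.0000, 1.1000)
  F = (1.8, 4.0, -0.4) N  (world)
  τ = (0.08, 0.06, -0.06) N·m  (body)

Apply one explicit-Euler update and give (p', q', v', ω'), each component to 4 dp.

p' = (1.5960, -0.9200, 2.9240)
q' = (0.3937, 0.3146, -0.8537, -0.1316)
v' = (1.2288, 1.0640, 0.2936)
ω' = (-1.0150, 1.1640, 0.9971)

linear accel F/m = (0.3600, 0.8000, -0.0800)
new position p' = (1.5960, -0.9200, 2.9240)
new velocity v' = (1.2288, 1.0640, 0.2936)
precession coupling ω×(Iω) = (0.1100, -0.0220, 0.1200)
α = I⁻¹(τ − ω×Iω) = (-0.1875, 2.0500, -1.2857)
ω + α·dt = (-1.0150, 1.1640, 0.9971)
q⊗(0,ω) = (1.3600049, -1.1578121, 0.0694735, -0.1226073)
updated quaternion q' = (0.3937, 0.3146, -0.8537, -0.1316)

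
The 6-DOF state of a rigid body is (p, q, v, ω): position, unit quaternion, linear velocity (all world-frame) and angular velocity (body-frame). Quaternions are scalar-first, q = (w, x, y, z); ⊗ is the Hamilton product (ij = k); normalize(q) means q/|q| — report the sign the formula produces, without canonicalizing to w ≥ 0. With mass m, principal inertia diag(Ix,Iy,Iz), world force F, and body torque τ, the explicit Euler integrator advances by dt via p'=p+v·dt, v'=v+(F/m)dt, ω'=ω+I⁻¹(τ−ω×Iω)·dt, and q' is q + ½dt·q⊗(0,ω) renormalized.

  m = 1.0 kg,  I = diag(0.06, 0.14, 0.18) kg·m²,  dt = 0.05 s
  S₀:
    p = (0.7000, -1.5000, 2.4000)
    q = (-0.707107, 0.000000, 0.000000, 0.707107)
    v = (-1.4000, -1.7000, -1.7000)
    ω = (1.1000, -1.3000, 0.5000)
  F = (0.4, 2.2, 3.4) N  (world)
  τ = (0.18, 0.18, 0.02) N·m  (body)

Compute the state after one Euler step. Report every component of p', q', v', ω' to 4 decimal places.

p' = (0.6300, -1.5850, 2.3150)
q' = (-0.7152, 0.0035, 0.0424, 0.6976)
v' = (-1.3800, -1.5900, -1.5300)
ω' = (1.2717, -1.2121, 0.5373)

new position p' = (0.6300, -1.5850, 2.3150)
v' = v + a·dt = (-1.3800, -1.5900, -1.5300)
(τ − ω×Iω)/I = (3.4333, 1.7571, 0.7467)
ω' = ω + α·dt = (1.2717, -1.2121, 0.5373)
Hamilton product q⊗(0,ω) = (-0.3535535, 0.1414214, 1.6970568, -0.3535535)
q' = normalize(q + ½dt·q⊗(0,ω)) = (-0.7152, 0.0035, 0.0424, 0.6976)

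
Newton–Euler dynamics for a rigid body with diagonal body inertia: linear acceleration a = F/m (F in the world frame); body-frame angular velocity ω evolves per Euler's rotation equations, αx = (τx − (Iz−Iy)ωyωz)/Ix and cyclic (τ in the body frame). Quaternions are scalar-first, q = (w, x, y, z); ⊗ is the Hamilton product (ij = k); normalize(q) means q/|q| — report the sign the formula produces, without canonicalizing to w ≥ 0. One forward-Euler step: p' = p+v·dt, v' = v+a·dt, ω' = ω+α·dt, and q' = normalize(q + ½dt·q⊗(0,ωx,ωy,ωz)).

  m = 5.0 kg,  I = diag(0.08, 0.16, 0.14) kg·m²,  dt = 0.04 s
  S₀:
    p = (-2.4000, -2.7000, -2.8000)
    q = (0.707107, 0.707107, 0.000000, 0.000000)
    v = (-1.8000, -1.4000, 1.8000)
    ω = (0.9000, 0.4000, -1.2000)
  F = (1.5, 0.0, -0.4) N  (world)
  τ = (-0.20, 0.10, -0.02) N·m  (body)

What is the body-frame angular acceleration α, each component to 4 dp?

precession coupling ω×(Iω) = (0.0096, 0.0648, 0.0288)
(τ − ω×Iω)/I = (-2.6200, 0.2200, -0.3486)

α = (-2.6200, 0.2200, -0.3486)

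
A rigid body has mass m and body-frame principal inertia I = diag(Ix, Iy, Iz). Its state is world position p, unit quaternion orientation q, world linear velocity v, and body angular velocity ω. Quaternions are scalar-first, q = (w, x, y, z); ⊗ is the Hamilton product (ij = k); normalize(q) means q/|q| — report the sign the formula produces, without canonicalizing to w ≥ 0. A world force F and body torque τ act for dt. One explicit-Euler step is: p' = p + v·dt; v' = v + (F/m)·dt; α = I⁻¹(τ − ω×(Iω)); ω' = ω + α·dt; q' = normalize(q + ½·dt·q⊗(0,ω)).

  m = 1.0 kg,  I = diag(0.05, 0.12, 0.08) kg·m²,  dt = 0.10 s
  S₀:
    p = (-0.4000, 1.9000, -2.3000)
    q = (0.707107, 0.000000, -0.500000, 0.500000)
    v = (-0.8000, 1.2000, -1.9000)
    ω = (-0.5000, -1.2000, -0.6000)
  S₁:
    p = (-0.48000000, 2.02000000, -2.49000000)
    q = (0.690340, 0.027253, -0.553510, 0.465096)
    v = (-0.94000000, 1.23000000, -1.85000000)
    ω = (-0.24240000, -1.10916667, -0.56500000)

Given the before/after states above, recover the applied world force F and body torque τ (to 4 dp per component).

F = (-1.4000, 0.3000, 0.5000)
τ = (0.1000, 0.1000, 0.0700)

ω₁ − ω₀ = (0.25760000, 0.09083333, 0.03500000)
I·α + gyro = (0.1000, 0.1000, 0.0700)
v₁ − v₀ = (-0.14000000, 0.03000000, 0.05000000)
applied force F = (-1.4000, 0.3000, 0.5000)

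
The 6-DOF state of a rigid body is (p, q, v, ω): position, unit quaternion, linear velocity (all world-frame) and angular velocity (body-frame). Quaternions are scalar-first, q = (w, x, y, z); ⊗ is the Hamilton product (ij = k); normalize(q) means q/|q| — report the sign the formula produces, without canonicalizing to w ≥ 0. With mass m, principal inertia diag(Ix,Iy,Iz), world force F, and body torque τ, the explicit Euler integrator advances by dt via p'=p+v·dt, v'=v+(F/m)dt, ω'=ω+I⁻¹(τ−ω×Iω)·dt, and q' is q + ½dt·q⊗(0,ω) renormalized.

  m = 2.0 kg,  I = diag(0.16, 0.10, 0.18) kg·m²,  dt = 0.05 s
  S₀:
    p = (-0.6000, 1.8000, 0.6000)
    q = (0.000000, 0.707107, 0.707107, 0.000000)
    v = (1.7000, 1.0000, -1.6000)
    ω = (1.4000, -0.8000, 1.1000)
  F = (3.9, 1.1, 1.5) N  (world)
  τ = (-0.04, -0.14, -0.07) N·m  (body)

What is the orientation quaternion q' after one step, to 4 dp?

2q̇ = q⊗(0,ω) = (-0.4242642, 0.7778177, -0.7778177, -1.5556354)
updated quaternion q' = (-0.0106, 0.7257, 0.6868, -0.0388)

q' = (-0.0106, 0.7257, 0.6868, -0.0388)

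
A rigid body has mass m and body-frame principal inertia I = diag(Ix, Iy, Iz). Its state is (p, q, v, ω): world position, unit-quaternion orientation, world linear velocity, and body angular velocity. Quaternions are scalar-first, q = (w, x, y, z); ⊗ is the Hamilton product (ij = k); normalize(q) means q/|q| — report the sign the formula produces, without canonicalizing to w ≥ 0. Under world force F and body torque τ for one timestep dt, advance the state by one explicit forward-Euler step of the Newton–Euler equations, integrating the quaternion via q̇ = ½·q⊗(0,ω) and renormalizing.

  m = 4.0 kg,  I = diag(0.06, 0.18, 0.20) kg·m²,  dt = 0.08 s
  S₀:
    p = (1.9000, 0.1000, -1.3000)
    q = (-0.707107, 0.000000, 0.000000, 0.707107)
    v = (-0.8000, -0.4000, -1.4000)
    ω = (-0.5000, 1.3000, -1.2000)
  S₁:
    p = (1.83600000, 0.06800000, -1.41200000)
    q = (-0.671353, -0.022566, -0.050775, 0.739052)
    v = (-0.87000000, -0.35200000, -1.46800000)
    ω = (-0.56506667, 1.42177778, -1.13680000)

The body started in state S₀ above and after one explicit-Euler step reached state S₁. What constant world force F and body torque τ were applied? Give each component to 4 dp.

F = (-3.5000, 2.4000, -3.4000)
τ = (-0.0800, 0.1900, 0.0800)

velocity change Δv = (-0.07000000, 0.04800000, -0.06800000)
applied force F = (-3.5000, 2.4000, -3.4000)
ω₁ − ω₀ = (-0.06506667, 0.12177778, 0.06320000)
applied torque τ = (-0.0800, 0.1900, 0.0800)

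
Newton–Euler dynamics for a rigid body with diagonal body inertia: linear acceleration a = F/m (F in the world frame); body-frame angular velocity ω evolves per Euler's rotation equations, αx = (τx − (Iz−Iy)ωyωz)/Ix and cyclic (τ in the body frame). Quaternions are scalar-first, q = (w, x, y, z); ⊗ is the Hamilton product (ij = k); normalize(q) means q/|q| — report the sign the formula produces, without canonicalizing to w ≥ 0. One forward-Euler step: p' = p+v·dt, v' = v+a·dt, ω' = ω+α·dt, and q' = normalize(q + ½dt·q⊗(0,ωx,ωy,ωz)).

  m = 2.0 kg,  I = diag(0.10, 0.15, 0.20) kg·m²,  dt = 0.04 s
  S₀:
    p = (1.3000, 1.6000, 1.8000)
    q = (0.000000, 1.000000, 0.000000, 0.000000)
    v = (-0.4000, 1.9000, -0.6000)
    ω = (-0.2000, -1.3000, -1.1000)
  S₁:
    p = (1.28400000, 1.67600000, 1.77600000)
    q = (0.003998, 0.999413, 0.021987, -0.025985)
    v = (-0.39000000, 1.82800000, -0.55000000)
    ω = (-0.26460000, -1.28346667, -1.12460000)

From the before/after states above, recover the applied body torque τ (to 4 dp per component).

τ = (-0.0900, 0.0400, -0.1100)

rate change Δω = (-0.06460000, 0.01653333, -0.02460000)
gyro term ω₀×Iω₀ = (0.0715, -0.0220, 0.0130)
I·α + gyro = (-0.0900, 0.0400, -0.1100)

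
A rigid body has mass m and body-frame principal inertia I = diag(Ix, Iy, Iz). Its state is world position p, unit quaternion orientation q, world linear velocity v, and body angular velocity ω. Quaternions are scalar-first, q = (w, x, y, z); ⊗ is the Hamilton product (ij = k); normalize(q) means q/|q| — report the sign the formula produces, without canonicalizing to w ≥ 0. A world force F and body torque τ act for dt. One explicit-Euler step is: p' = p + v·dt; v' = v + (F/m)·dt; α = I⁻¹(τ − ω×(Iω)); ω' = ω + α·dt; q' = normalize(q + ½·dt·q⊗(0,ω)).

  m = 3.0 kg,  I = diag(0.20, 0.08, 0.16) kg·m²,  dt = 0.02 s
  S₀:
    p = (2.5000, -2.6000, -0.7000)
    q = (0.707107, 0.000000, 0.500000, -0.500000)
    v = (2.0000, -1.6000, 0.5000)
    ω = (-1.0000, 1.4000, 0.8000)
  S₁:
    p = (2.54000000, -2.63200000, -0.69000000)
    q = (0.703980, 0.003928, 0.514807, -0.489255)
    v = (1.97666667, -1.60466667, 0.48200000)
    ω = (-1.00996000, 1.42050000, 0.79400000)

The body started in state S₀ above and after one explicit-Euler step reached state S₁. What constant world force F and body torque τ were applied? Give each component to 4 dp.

Δv = v₁−v₀ = (-0.02333333, -0.00466667, -0.01800000)
F = m·Δv/dt = (-3.5000, -0.7000, -2.7000)
Δω = ω₁−ω₀ = (-0.00996000, 0.02050000, -0.00600000)
τ = I·(Δω/dt) + ω₀×(Iω₀) = (-0.0100, 0.0500, 0.1200)

F = (-3.5000, -0.7000, -2.7000)
τ = (-0.0100, 0.0500, 0.1200)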